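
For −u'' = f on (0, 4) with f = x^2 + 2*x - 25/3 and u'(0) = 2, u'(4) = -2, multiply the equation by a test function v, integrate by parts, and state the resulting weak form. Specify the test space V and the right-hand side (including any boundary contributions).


V = H^1(0, 4) (v unrestricted at boundary; u is determined up to an additive constant); weak form: ∫_0^4 u'v' dx = ∫_0^4 (x^2 + 2*x - 25/3) v dx − 2·v(4) − 2·v(0) for all v ∈ V.

Multiply both sides by a test function v and integrate from 0 to 4:
  ∫_0^4 −u''(x) v(x) dx = ∫_0^4 f(x) v(x) dx.
Integrate the LHS by parts once:
  ∫_0^4 −u'' v dx = −[u'(x) v(x)]_0^4 + ∫_0^4 u'(x) v'(x) dx.
Thus ∫_0^4 u'(x) v'(x) dx = ∫_0^4 f(x) v(x) dx + [u'(x) v(x)]_0^4.
Choose V so that boundary terms are either known or forced to vanish.
u has inhomogeneous Neumann u'(0) = 2, u'(4) = -2. [u' v]_0^4 = (-2)·v(4) − (2)·v(0) = − 2·v(4) − 2·v(0). Take V = H^1(0, 4); boundary term becomes part of RHS.
Weak formulation: find u (satisfying any essential BC) such that ∫_0^4 u'(x) v'(x) dx = ∫_0^4 f v dx − 2·v(4) − 2·v(0) for all v ∈ V (Neumann data are natural BCs: they enter the RHS as boundary terms).
Substituting f(x) = x^2 + 2*x - 25/3, the right-hand side is ∫_0^4 (x^2 + 2*x - 25/3) v dx − 2·v(4) − 2·v(0).
Compatibility check (pure Neumann): taking v ≡ 1 ∈ V gives 0 = ∫_0^4 f dx + (-2) − (2), i.e. ∫_0^4 f dx must equal u'(0) − u'(4) = 4. Indeed ∫_0^4 (x^2 + 2*x - 25/3) dx = 4, so the data are compatible. The solution is then unique only up to an additive constant (fix it e.g. by requiring ∫_0^4 u dx = 0).


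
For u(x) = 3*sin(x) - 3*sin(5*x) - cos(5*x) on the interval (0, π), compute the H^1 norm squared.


||u||_{H^1(0,π)}^2 = 139*π

u'(x) = 5*sin(5*x) + 3*cos(x) - 15*cos(5*x).
Expand u² and (u')² and integrate term by term on (0, π), using: for integers n ≥ 1, ∫_0^π sin²(nx) dx = ∫_0^π cos²(nx) dx = π/2; for n ≠ n', ∫_0^π sin(nx)sin(n'x) dx = ∫_0^π cos(nx)cos(n'x) dx = 0; and by product-to-sum, ∫_0^π sin(nx)cos(n'x) dx = ½∫_0^π [sin((n+n')x) + sin((n−n')x)] dx, which is 0 when n+n' is even and 2n/(n²−n'²) when n+n' is odd (it need not vanish on (0, π)).
  u² squared terms: (-1)²·∫cos(5x)² dx = 1·π/2 = π/2;  (-3)²·∫sin(5x)² dx = 9·π/2 = 9*π/2;  (3)²·∫sin(x)² dx = 9·π/2 = 9*π/2.
  u² cross terms: 2·(-1)·(-3)·∫cos(5x)·sin(5x) dx = 6·(0) = 0;  2·(-1)·(3)·∫cos(5x)·sin(x) dx = -6·(0) = 0;  2·(-3)·(3)·∫sin(5x)·sin(x) dx = -18·(0) = 0.
  So ∫_0^π u² dx = π/2 + 9*π/2 + 9*π/2 + 0 + 0 + 0 = 19*π/2.
  (u')² squared terms: (-15)²·∫cos(5x)² dx = 225·π/2 = 225*π/2;  (3)²·∫cos(x)² dx = 9·π/2 = 9*π/2;  (5)²·∫sin(5x)² dx = 25·π/2 = 25*π/2.
  (u')² cross terms: 2·(-15)·(3)·∫cos(5x)·cos(x) dx = -90·(0) = 0;  2·(-15)·(5)·∫cos(5x)·sin(5x) dx = -150·(0) = 0;  2·(3)·(5)·∫cos(x)·sin(5x) dx = 30·(0) = 0.
  So ∫_0^π (u')² dx = 225*π/2 + 9*π/2 + 25*π/2 + 0 + 0 + 0 = 259*π/2.
||u||_{H^1}^2 = (19*π/2) + (259*π/2) = 139*π.


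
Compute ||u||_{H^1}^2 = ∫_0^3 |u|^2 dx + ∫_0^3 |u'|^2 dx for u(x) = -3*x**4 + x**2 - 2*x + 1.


||u||_{H^1}^2 = 2191782/35

The H^1 norm (squared) on an interval (0, L) is
  ||u||_{H^1}^2 = ∫_0^L u(x)^2 dx + ∫_0^L u'(x)^2 dx.
Compute u'(x) = -12*x**3 + 2*x - 2.
Then u(x)^2 = 9*x**8 - 6*x**6 + 12*x**5 - 5*x**4 - 4*x**3 + 6*x**2 - 4*x + 1 and u'(x)^2 = 144*x**6 - 48*x**4 + 48*x**3 + 4*x**2 - 8*x + 4.
Integrate each monomial from 0 to 3 using ∫_0^3 c·x^n dx = c·3^(n+1)/(n+1):
  ∫_0^3 u(x)^2 dx = ∫_0^3 (9*x^8 - 6*x^6 + 12*x^5 - 5*x^4 - 4*x^3 + 6*x^2 - 4*x + 1) dx. Term by term:
    ∫_0^3 9*x^8 dx = 19683;  ∫_0^3 -6*x^6 dx = -13122/7;  ∫_0^3 12*x^5 dx = 1458;
    ∫_0^3 -5*x^4 dx = -243;  ∫_0^3 -4*x^3 dx = -81;  ∫_0^3 6*x^2 dx = 54;
    ∫_0^3 -4*x dx = -18;  ∫_0^3 1 dx = 3.
  Sum: 19683 − 13122/7 + 1458 − 243 − 81 + 54 − 18 + 3 = 132870/7.
  ∫_0^3 u'(x)^2 dx = ∫_0^3 (144*x^6 - 48*x^4 + 48*x^3 + 4*x^2 - 8*x + 4) dx. Term by term:
    ∫_0^3 144*x^6 dx = 314928/7;  ∫_0^3 -48*x^4 dx = -11664/5;  ∫_0^3 48*x^3 dx = 972;
    ∫_0^3 4*x^2 dx = 36;  ∫_0^3 -8*x dx = -36;  ∫_0^3 4 dx = 12.
  Sum: 314928/7 − 11664/5 + 972 + 36 − 36 + 12 = 1527432/35.
Adding: ||u||_{H^1}^2 = 132870/7 + 1527432/35 = 2191782/35.


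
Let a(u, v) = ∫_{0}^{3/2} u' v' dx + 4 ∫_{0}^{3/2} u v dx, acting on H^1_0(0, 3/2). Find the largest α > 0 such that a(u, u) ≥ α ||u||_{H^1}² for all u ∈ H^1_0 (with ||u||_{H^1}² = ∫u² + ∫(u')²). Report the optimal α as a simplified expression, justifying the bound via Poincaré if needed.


α = 1

Coercivity of a(·,·) on H^1_0(0, 3/2) means a(u, u) ≥ α ||u||_{H^1}² for every u ∈ H^1_0.
The interval has length L = 3/2, and Poincaré/coercivity depend only on L. Here a(u, u) = ∫(u')² + (4)·∫u².
Here c = 4 ≥ 1, so a(u,u) = ∫(u')² + c∫u² ≥ ∫(u')² + ∫u² = ||u||_{H^1}², i.e. α = 1 works. No larger α is possible: a(u,u) ≥ α||u||_{H^1}² means (1−α)∫(u')² ≥ (α−c)∫u², and for the modes u_n = sin(nπ(x−x₀)/L) (x₀ the left endpoint) one has ∫u_n²/∫(u_n')² = (L/(nπ))² → 0, so a(u_n,u_n)/||u_n||_{H^1}² → 1. Hence the optimal constant is α = 1.
Therefore α = 1.


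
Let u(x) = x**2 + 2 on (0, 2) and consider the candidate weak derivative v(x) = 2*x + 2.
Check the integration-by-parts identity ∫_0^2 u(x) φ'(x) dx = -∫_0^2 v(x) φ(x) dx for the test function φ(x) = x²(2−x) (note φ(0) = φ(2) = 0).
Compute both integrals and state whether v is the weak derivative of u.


LHS = -16/5, RHS = -88/15. No, v is not the weak derivative of u.

u(x) = x**2 + 2, classical derivative u'(x) = 2*x.
φ(x) = x²(2−x), so φ'(x) = x*(4 - 3*x).
Note φ(0) = φ(2) = 0, so the boundary term u·φ vanishes.
LHS = ∫_0^2 u(x) φ'(x) dx = ∫_0^2 (-3*x^4 + 4*x^3 - 6*x^2 + 8*x) dx. Term by term:
  ∫_0^2 -3*x^4 dx = -96/5;  ∫_0^2 4*x^3 dx = 16;  ∫_0^2 -6*x^2 dx = -16;
  ∫_0^2 8*x dx = 16.
Sum: -96/5 + 16 − 16 + 16 = -16/5.
So LHS = -16/5.
∫_0^2 v(x) φ(x) dx = ∫_0^2 (-2*x^4 + 2*x^3 + 4*x^2) dx. Term by term:
  ∫_0^2 -2*x^4 dx = -64/5;  ∫_0^2 2*x^3 dx = 8;  ∫_0^2 4*x^2 dx = 32/3.
Sum: -64/5 + 8 + 32/3 = 88/15.
So RHS = -∫_0^2 v(x) φ(x) dx = -88/15.
LHS − RHS = 8/3 ≠ 0, so the identity fails.
(For a valid weak derivative the identity must hold for EVERY test function, in particular this one. The failure shows v is NOT the weak derivative of u.)
Correct weak derivative would be u'(x) = 2*x.


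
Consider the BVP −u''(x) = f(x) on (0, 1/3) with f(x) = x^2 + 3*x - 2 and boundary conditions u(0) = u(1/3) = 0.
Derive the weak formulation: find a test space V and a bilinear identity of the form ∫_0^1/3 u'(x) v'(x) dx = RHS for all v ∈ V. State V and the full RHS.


V = H^1_0(0, 1/3) (so v(0) = v(1/3) = 0); weak form: ∫_0^1/3 u'v' dx = ∫_0^1/3 (x^2 + 3*x - 2) v dx for all v ∈ V.

Multiply both sides by a test function v and integrate from 0 to 1/3:
  ∫_0^1/3 −u''(x) v(x) dx = ∫_0^1/3 f(x) v(x) dx.
Integrate the LHS by parts once:
  ∫_0^1/3 −u'' v dx = −[u'(x) v(x)]_0^1/3 + ∫_0^1/3 u'(x) v'(x) dx.
Thus ∫_0^1/3 u'(x) v'(x) dx = ∫_0^1/3 f(x) v(x) dx + [u'(x) v(x)]_0^1/3.
Choose V so that boundary terms are either known or forced to vanish.
u is Dirichlet: u(0) = u(1/3) = 0. Let V = H^1_0(0, 1/3); then v(0) = v(1/3) = 0, and [u' v]_0^1/3 = 0.
Weak formulation: find u (satisfying any essential BC) such that ∫_0^1/3 u'(x) v'(x) dx = ∫_0^1/3 f v dx for all v ∈ V.
Substituting f(x) = x^2 + 3*x - 2, the right-hand side is ∫_0^1/3 (x^2 + 3*x - 2) v dx.


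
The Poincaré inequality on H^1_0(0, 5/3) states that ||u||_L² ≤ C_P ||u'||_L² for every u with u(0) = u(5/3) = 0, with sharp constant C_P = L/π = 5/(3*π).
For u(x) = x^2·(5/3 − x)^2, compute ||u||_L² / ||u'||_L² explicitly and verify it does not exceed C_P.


||u||_L² / ||u'||_L² = 5*sqrt(3)/18 < C_P = 5/(3*π).

u(x) = x^2·(5/3 − x)^2, so u'(x) = 2*x*(3*x - 5)*(6*x - 5)/9.
u(x) = x^2·(5/3 − x)^2 vanishes at x = 0 and x = 5/3, so u ∈ H^1_0(0, 5/3). Differentiate via the product rule and integrate the resulting polynomials term by term.
  ∫_0^5/3 u² dx = ∫_0^5/3 (x^8 - 20*x^7/3 + 50*x^6/3 - 500*x^5/27 + 625*x^4/81) dx. Term by term:
    ∫_0^5/3 x^8 dx = 1953125/177147;  ∫_0^5/3 -20*x^7/3 dx = -1953125/39366;  ∫_0^5/3 50*x^6/3 dx = 3906250/45927;
    ∫_0^5/3 -500*x^5/27 dx = -3906250/59049;  ∫_0^5/3 625*x^4/81 dx = 390625/19683.
  Sum: 1953125/177147 − 1953125/39366 + 3906250/45927 − 3906250/59049 + 390625/19683 = 390625/2480058.
  ∫_0^5/3 (u')² dx = ∫_0^5/3 (16*x^6 - 80*x^5 + 1300*x^4/9 - 1000*x^3/9 + 2500*x^2/81) dx. Term by term:
    ∫_0^5/3 16*x^6 dx = 1250000/15309;  ∫_0^5/3 -80*x^5 dx = -625000/2187;  ∫_0^5/3 1300*x^4/9 dx = 812500/2187;
    ∫_0^5/3 -1000*x^3/9 dx = -156250/729;  ∫_0^5/3 2500*x^2/81 dx = 312500/6561.
  Sum: 1250000/15309 − 625000/2187 + 812500/2187 − 156250/729 + 312500/6561 = 31250/45927.
∫_0^5/3 u² dx = 390625/2480058, so ||u||_L² = 625*sqrt(42)/10206.
∫_0^5/3 (u')² dx = 31250/45927, so ||u'||_L² = 125*sqrt(14)/567.
Ratio ||u||_L² / ||u'||_L² = 5*sqrt(3)/18.
Sharp Poincaré constant on H^1_0(0, 5/3) is C_P = L/π = 5/(3*π), achieved by sin(3*π/5·x).
A polynomial bump cannot attain the sharp Poincaré constant (only the first sine eigenfunction does), so the ratio is strictly less than C_P, consistent with ||u||_L² ≤ C_P ||u'||_L².


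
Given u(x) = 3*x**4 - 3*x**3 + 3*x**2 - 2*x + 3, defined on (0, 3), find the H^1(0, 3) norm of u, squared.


||u||_{H^1}^2 = 5354151/140

The H^1 norm (squared) on an interval (0, L) is
  ||u||_{H^1}^2 = ∫_0^L u(x)^2 dx + ∫_0^L u'(x)^2 dx.
Compute u'(x) = 12*x**3 - 9*x**2 + 6*x - 2.
Then u(x)^2 = 9*x**8 - 18*x**7 + 27*x**6 - 30*x**5 + 39*x**4 - 30*x**3 + 22*x**2 - 12*x + 9 and u'(x)^2 = 144*x**6 - 216*x**5 + 225*x**4 - 156*x**3 + 72*x**2 - 24*x + 4.
Integrate each monomial from 0 to 3 using ∫_0^3 c·x^n dx = c·3^(n+1)/(n+1):
  ∫_0^3 u(x)^2 dx = ∫_0^3 (9*x^8 - 18*x^7 + 27*x^6 - 30*x^5 + 39*x^4 - 30*x^3 + 22*x^2 - 12*x + 9) dx. Term by term:
    ∫_0^3 9*x^8 dx = 19683;  ∫_0^3 -18*x^7 dx = -59049/4;  ∫_0^3 27*x^6 dx = 59049/7;
    ∫_0^3 -30*x^5 dx = -3645;  ∫_0^3 39*x^4 dx = 9477/5;  ∫_0^3 -30*x^3 dx = -1215/2;
    ∫_0^3 22*x^2 dx = 198;  ∫_0^3 -12*x dx = -54;  ∫_0^3 9 dx = 27.
  Sum: 19683 − 59049/4 + 59049/7 − 3645 + 9477/5 − 1215/2 + 198 − 54 + 27 = 1563831/140.
  ∫_0^3 u'(x)^2 dx = ∫_0^3 (144*x^6 - 216*x^5 + 225*x^4 - 156*x^3 + 72*x^2 - 24*x + 4) dx. Term by term:
    ∫_0^3 144*x^6 dx = 314928/7;  ∫_0^3 -216*x^5 dx = -26244;  ∫_0^3 225*x^4 dx = 10935;
    ∫_0^3 -156*x^3 dx = -3159;  ∫_0^3 72*x^2 dx = 648;  ∫_0^3 -24*x dx = -108;
    ∫_0^3 4 dx = 12.
  Sum: 314928/7 − 26244 + 10935 − 3159 + 648 − 108 + 12 = 189516/7.
Adding: ||u||_{H^1}^2 = 1563831/140 + 189516/7 = 5354151/140.


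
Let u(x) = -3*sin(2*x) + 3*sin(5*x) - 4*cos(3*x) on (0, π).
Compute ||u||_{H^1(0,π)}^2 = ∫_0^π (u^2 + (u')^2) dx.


||u||_{H^1(0,π)}^2 = -192 + 439*π/2

u'(x) = 12*sin(3*x) - 6*cos(2*x) + 15*cos(5*x).
Expand u² and (u')² and integrate term by term on (0, π), using: for integers n ≥ 1, ∫_0^π sin²(nx) dx = ∫_0^π cos²(nx) dx = π/2; for n ≠ n', ∫_0^π sin(nx)sin(n'x) dx = ∫_0^π cos(nx)cos(n'x) dx = 0; and by product-to-sum, ∫_0^π sin(nx)cos(n'x) dx = ½∫_0^π [sin((n+n')x) + sin((n−n')x)] dx, which is 0 when n+n' is even and 2n/(n²−n'²) when n+n' is odd (it need not vanish on (0, π)).
  u² squared terms: (-4)²·∫cos(3x)² dx = 16·π/2 = 8*π;  (-3)²·∫sin(2x)² dx = 9·π/2 = 9*π/2;  (3)²·∫sin(5x)² dx = 9·π/2 = 9*π/2.
  u² cross terms: 2·(-4)·(-3)·∫cos(3x)·sin(2x) dx = 24·(-4/5) = -96/5;  2·(-4)·(3)·∫cos(3x)·sin(5x) dx = -24·(0) = 0;  2·(-3)·(3)·∫sin(2x)·sin(5x) dx = -18·(0) = 0.
  So ∫_0^π u² dx = 8*π + 9*π/2 + 9*π/2 − 96/5 + 0 + 0 = -96/5 + 17*π.
  (u')² squared terms: (-6)²·∫cos(2x)² dx = 36·π/2 = 18*π;  (12)²·∫sin(3x)² dx = 144·π/2 = 72*π;  (15)²·∫cos(5x)² dx = 225·π/2 = 225*π/2.
  (u')² cross terms: 2·(-6)·(12)·∫cos(2x)·sin(3x) dx = -144·(6/5) = -864/5;  2·(-6)·(15)·∫cos(2x)·cos(5x) dx = -180·(0) = 0;  2·(12)·(15)·∫sin(3x)·cos(5x) dx = 360·(0) = 0.
  So ∫_0^π (u')² dx = 18*π + 72*π + 225*π/2 − 864/5 + 0 + 0 = -864/5 + 405*π/2.
||u||_{H^1}^2 = (-96/5 + 17*π) + (-864/5 + 405*π/2) = -192 + 439*π/2.


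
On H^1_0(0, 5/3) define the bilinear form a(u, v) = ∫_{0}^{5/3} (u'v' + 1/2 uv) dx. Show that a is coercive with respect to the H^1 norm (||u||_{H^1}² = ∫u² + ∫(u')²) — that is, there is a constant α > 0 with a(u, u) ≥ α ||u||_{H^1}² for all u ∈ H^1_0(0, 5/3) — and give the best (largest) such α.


α = (25 + 18*π^2)/(2*(25 + 9*π^2))

Coercivity of a(·,·) on H^1_0(0, 5/3) means a(u, u) ≥ α ||u||_{H^1}² for every u ∈ H^1_0.
The interval has length L = 5/3, and Poincaré/coercivity depend only on L. Here a(u, u) = ∫(u')² + (1/2)·∫u².
Here 0 < c = 1/2 < 1. The condition a(u,u) ≥ α||u||_{H^1}² reads (1−α)∫(u')² ≥ (α−c)∫u². Any admissible α is ≤ 1 (rapidly oscillating u have ∫u²/∫(u')² → 0), and α = 1 would force 0 ≥ (1−c)∫u², impossible since c < 1; so 1−α > 0. By the sharp Poincaré inequality on H^1_0 of an interval of length L, ∫(u')² ≥ (π/L)²∫u² with equality for the first sine mode sin(π(x−x₀)/L) (x₀ the left endpoint), so the inequality holds for all u iff (1−α)(π/L)² ≥ α − c, i.e. α ≤ ((π/L)² + c)/((π/L)² + 1) = (1 + c(L/π)²)/(1 + (L/π)²). With (π/L)² = 9*π^2/25 and c = 1/2, the largest admissible constant is α = ((π/L)² + c)/((π/L)² + 1).
Simplifying, α = (25 + 18*π^2)/(2*(25 + 9*π^2)).


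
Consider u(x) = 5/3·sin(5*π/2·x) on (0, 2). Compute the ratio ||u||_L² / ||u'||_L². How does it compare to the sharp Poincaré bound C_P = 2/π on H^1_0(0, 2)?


||u||_L² / ||u'||_L² = 2/(5*π) < C_P = 2/π.

u(x) = 5/3·sin(5*π/2·x), so u'(x) = 25*π*cos(5*π*x/2)/6.
Writing u(x) = A·sin(kπx/L) with A = 5/3 and k = 5, use ∫_0^L sin²(kπx/L) dx = L/2 and ∫_0^L cos²(kπx/L) dx = L/2.
u² = 25/9·sin²(5*π/2·x) and (u')² = 625*π^2/36·cos²(5*π/2·x), and each of sin², cos² integrates to L/2 = 1 over (0, 2).
∫_0^2 u² dx = 25/9, so ||u||_L² = 5/3.
∫_0^2 (u')² dx = 625*π^2/36, so ||u'||_L² = 25*π/6.
Ratio ||u||_L² / ||u'||_L² = 2/(5*π).
Sharp Poincaré constant on H^1_0(0, 2) is C_P = L/π = 2/π, achieved by sin(π/2·x).
This is the k = 5 harmonic; the ratio L/(kπ) is strictly less than C_P = L/π, consistent with the sharp inequality ||u||_L² ≤ C_P ||u'||_L².


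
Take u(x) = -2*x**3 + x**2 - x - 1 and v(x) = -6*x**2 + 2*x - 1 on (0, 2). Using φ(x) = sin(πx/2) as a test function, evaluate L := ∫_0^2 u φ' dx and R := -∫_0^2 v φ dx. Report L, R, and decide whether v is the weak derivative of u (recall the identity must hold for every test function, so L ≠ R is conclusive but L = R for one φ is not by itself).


LHS = -192/π^3 + 44/π, RHS = -192/π^3 + 44/π. Yes, v = u' weakly.

u(x) = -2*x**3 + x**2 - x - 1, classical derivative u'(x) = -6*x**2 + 2*x - 1.
φ(x) = sin(πx/2), so φ'(x) = π*cos(π*x/2)/2.
Note φ(0) = φ(2) = 0, so the boundary term u·φ vanishes.
LHS = ∫_0^2 u(x) φ'(x) dx = ∫_0^2 (-π*x^3*cos(π*x/2) + π*x^2*cos(π*x/2)/2 - π*x*cos(π*x/2)/2 - π*cos(π*x/2)/2) dx. Term by term:
  ∫_0^2 -π*cos(π*x/2)/2 dx = 0;  ∫_0^2 π*x^2*cos(π*x/2)/2 dx = -8/π;  ∫_0^2 -π*x^3*cos(π*x/2) dx = -192/π^3 + 48/π;
  ∫_0^2 -π*x*cos(π*x/2)/2 dx = 4/π.
Sum: 0 − 8/π + -192/π^3 + 48/π + 4/π = -192/π^3 + 44/π.
So LHS = -192/π^3 + 44/π.
∫_0^2 v(x) φ(x) dx = ∫_0^2 (-6*x^2*sin(π*x/2) + 2*x*sin(π*x/2) - sin(π*x/2)) dx. Term by term:
  ∫_0^2 -sin(π*x/2) dx = -4/π;  ∫_0^2 -6*x^2*sin(π*x/2) dx = -48/π + 192/π^3;  ∫_0^2 2*x*sin(π*x/2) dx = 8/π.
Sum: -4/π + -48/π + 192/π^3 + 8/π = -44/π + 192/π^3.
So RHS = -∫_0^2 v(x) φ(x) dx = -192/π^3 + 44/π.
LHS = RHS, so the identity holds for this test φ.
Moreover u is smooth here and v(x) = u'(x) = -6*x**2 + 2*x - 1 pointwise, so the identity holds for every test function. Hence v is the weak derivative of u.


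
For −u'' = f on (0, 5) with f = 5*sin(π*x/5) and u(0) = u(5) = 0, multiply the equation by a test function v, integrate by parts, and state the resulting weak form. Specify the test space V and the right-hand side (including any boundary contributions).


V = H^1_0(0, 5) (so v(0) = v(5) = 0); weak form: ∫_0^5 u'v' dx = ∫_0^5 (5*sin(π*x/5)) v dx for all v ∈ V.

Multiply both sides by a test function v and integrate from 0 to 5:
  ∫_0^5 −u''(x) v(x) dx = ∫_0^5 f(x) v(x) dx.
Integrate the LHS by parts once:
  ∫_0^5 −u'' v dx = −[u'(x) v(x)]_0^5 + ∫_0^5 u'(x) v'(x) dx.
Thus ∫_0^5 u'(x) v'(x) dx = ∫_0^5 f(x) v(x) dx + [u'(x) v(x)]_0^5.
Choose V so that boundary terms are either known or forced to vanish.
u is Dirichlet: u(0) = u(5) = 0. Let V = H^1_0(0, 5); then v(0) = v(5) = 0, and [u' v]_0^5 = 0.
Weak formulation: find u (satisfying any essential BC) such that ∫_0^5 u'(x) v'(x) dx = ∫_0^5 f v dx for all v ∈ V.
Substituting f(x) = 5*sin(π*x/5), the right-hand side is ∫_0^5 (5*sin(π*x/5)) v dx.


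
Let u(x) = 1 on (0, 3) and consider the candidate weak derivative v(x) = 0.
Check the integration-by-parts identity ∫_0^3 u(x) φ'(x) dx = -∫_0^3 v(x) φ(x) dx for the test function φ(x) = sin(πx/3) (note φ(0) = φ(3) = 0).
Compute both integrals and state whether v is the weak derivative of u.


LHS = 0, RHS = 0. Yes, v = u' weakly.

u(x) = 1, classical derivative u'(x) = 0.
φ(x) = sin(πx/3), so φ'(x) = π*cos(π*x/3)/3.
Note φ(0) = φ(3) = 0, so the boundary term u·φ vanishes.
LHS = ∫_0^3 u(x) φ'(x) dx = ∫_0^3 (π*cos(π*x/3)/3) dx. Term by term:
  ∫_0^3 π*cos(π*x/3)/3 dx = 0.
So LHS = 0.
∫_0^3 v(x) φ(x) dx = ∫_0^3 (0) dx. Term by term:
  ∫_0^3 0 dx = 0.
So RHS = -∫_0^3 v(x) φ(x) dx = 0.
LHS = RHS, so the identity holds for this test φ.
Moreover u is smooth here and v(x) = u'(x) = 0 pointwise, so the identity holds for every test function. Hence v is the weak derivative of u.


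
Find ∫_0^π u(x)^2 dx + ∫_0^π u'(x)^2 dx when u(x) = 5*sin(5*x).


||u||_{H^1(0,π)}^2 = 325*π

u'(x) = 25*cos(5*x).
Expand u² and (u')² and integrate term by term on (0, π), using: for integers n ≥ 1, ∫_0^π sin²(nx) dx = ∫_0^π cos²(nx) dx = π/2; for n ≠ n', ∫_0^π sin(nx)sin(n'x) dx = ∫_0^π cos(nx)cos(n'x) dx = 0; and by product-to-sum, ∫_0^π sin(nx)cos(n'x) dx = ½∫_0^π [sin((n+n')x) + sin((n−n')x)] dx, which is 0 when n+n' is even and 2n/(n²−n'²) when n+n' is odd (it need not vanish on (0, π)).
  u² squared terms: (5)²·∫sin(5x)² dx = 25·π/2 = 25*π/2.
  So ∫_0^π u² dx = 25*π/2.
  (u')² squared terms: (25)²·∫cos(5x)² dx = 625·π/2 = 625*π/2.
  So ∫_0^π (u')² dx = 625*π/2.
||u||_{H^1}^2 = (25*π/2) + (625*π/2) = 325*π.


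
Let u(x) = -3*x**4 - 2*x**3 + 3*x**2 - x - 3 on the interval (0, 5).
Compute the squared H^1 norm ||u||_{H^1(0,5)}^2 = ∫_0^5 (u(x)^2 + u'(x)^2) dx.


||u||_{H^1}^2 = 90214100/21

The H^1 norm (squared) on an interval (0, L) is
  ||u||_{H^1}^2 = ∫_0^L u(x)^2 dx + ∫_0^L u'(x)^2 dx.
Compute u'(x) = -12*x**3 - 6*x**2 + 6*x - 1.
Then u(x)^2 = 9*x**8 + 12*x**7 - 14*x**6 - 6*x**5 + 31*x**4 + 6*x**3 - 17*x**2 + 6*x + 9 and u'(x)^2 = 144*x**6 + 144*x**5 - 108*x**4 - 48*x**3 + 48*x**2 - 12*x + 1.
Integrate each monomial from 0 to 5 using ∫_0^5 c·x^n dx = c·5^(n+1)/(n+1):
  ∫_0^5 u(x)^2 dx = ∫_0^5 (9*x^8 + 12*x^7 - 14*x^6 - 6*x^5 + 31*x^4 + 6*x^3 - 17*x^2 + 6*x + 9) dx. Term by term:
    ∫_0^5 9*x^8 dx = 1953125;  ∫_0^5 12*x^7 dx = 1171875/2;  ∫_0^5 -14*x^6 dx = -156250;
    ∫_0^5 -6*x^5 dx = -15625;  ∫_0^5 31*x^4 dx = 19375;  ∫_0^5 6*x^3 dx = 1875/2;
    ∫_0^5 -17*x^2 dx = -2125/3;  ∫_0^5 6*x dx = 75;  ∫_0^5 9 dx = 45.
  Sum: 1953125 + 1171875/2 − 156250 − 15625 + 19375 + 1875/2 − 2125/3 + 75 + 45 = 7160735/3.
  ∫_0^5 u'(x)^2 dx = ∫_0^5 (144*x^6 + 144*x^5 - 108*x^4 - 48*x^3 + 48*x^2 - 12*x + 1) dx. Term by term:
    ∫_0^5 144*x^6 dx = 11250000/7;  ∫_0^5 144*x^5 dx = 375000;  ∫_0^5 -108*x^4 dx = -67500;
    ∫_0^5 -48*x^3 dx = -7500;  ∫_0^5 48*x^2 dx = 2000;  ∫_0^5 -12*x dx = -150;
    ∫_0^5 1 dx = 5.
  Sum: 11250000/7 + 375000 − 67500 − 7500 + 2000 − 150 + 5 = 13362985/7.
Adding: ||u||_{H^1}^2 = 7160735/3 + 13362985/7 = 90214100/21.


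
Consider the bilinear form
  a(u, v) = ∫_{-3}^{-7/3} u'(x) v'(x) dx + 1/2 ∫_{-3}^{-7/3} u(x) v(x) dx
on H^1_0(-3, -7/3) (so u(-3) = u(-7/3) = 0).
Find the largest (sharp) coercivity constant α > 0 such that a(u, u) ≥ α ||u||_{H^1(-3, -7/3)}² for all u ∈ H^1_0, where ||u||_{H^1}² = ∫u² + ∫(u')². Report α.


α = (2 + 9*π^2)/(4 + 9*π^2)

Coercivity of a(·,·) on H^1_0(-3, -7/3) means a(u, u) ≥ α ||u||_{H^1}² for every u ∈ H^1_0.
The interval has length L = 2/3, and Poincaré/coercivity depend only on L. Here a(u, u) = ∫(u')² + (1/2)·∫u².
Here 0 < c = 1/2 < 1. The condition a(u,u) ≥ α||u||_{H^1}² reads (1−α)∫(u')² ≥ (α−c)∫u². Any admissible α is ≤ 1 (rapidly oscillating u have ∫u²/∫(u')² → 0), and α = 1 would force 0 ≥ (1−c)∫u², impossible since c < 1; so 1−α > 0. By the sharp Poincaré inequality on H^1_0 of an interval of length L, ∫(u')² ≥ (π/L)²∫u² with equality for the first sine mode sin(π(x−x₀)/L) (x₀ the left endpoint), so the inequality holds for all u iff (1−α)(π/L)² ≥ α − c, i.e. α ≤ ((π/L)² + c)/((π/L)² + 1) = (1 + c(L/π)²)/(1 + (L/π)²). With (π/L)² = 9*π^2/4 and c = 1/2, the largest admissible constant is α = ((π/L)² + c)/((π/L)² + 1).
Simplifying, α = (2 + 9*π^2)/(4 + 9*π^2).


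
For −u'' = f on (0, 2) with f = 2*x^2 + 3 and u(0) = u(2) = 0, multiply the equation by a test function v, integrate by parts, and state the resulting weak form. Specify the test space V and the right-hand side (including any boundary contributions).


V = H^1_0(0, 2) (so v(0) = v(2) = 0); weak form: ∫_0^2 u'v' dx = ∫_0^2 (2*x^2 + 3) v dx for all v ∈ V.

Multiply both sides by a test function v and integrate from 0 to 2:
  ∫_0^2 −u''(x) v(x) dx = ∫_0^2 f(x) v(x) dx.
Integrate the LHS by parts once:
  ∫_0^2 −u'' v dx = −[u'(x) v(x)]_0^2 + ∫_0^2 u'(x) v'(x) dx.
Thus ∫_0^2 u'(x) v'(x) dx = ∫_0^2 f(x) v(x) dx + [u'(x) v(x)]_0^2.
Choose V so that boundary terms are either known or forced to vanish.
u is Dirichlet: u(0) = u(2) = 0. Let V = H^1_0(0, 2); then v(0) = v(2) = 0, and [u' v]_0^2 = 0.
Weak formulation: find u (satisfying any essential BC) such that ∫_0^2 u'(x) v'(x) dx = ∫_0^2 f v dx for all v ∈ V.
Substituting f(x) = 2*x^2 + 3, the right-hand side is ∫_0^2 (2*x^2 + 3) v dx.


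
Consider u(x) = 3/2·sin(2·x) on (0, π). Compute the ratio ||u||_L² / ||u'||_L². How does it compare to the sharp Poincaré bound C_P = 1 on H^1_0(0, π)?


||u||_L² / ||u'||_L² = 1/2 < C_P = 1.

u(x) = 3/2·sin(2·x), so u'(x) = 3*cos(2*x).
Writing u(x) = A·sin(kπx/L) with A = 3/2 and k = 2, use ∫_0^L sin²(kπx/L) dx = L/2 and ∫_0^L cos²(kπx/L) dx = L/2.
u² = 9/4·sin²(2·x) and (u')² = 9·cos²(2·x), and each of sin², cos² integrates to L/2 = π/2 over (0, π).
∫_0^π u² dx = 9*π/8, so ||u||_L² = 3*sqrt(2)*sqrt(π)/4.
∫_0^π (u')² dx = 9*π/2, so ||u'||_L² = 3*sqrt(2)*sqrt(π)/2.
Ratio ||u||_L² / ||u'||_L² = 1/2.
Sharp Poincaré constant on H^1_0(0, π) is C_P = L/π = 1, achieved by sin(x).
This is the k = 2 harmonic; the ratio L/(kπ) is strictly less than C_P = L/π, consistent with the sharp inequality ||u||_L² ≤ C_P ||u'||_L².


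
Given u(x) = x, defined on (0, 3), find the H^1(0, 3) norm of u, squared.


||u||_{H^1}^2 = 12

The H^1 norm (squared) on an interval (0, L) is
  ||u||_{H^1}^2 = ∫_0^L u(x)^2 dx + ∫_0^L u'(x)^2 dx.
Compute u'(x) = 1.
Then u(x)^2 = x**2 and u'(x)^2 = 1.
Integrate each monomial from 0 to 3 using ∫_0^3 c·x^n dx = c·3^(n+1)/(n+1):
  ∫_0^3 u(x)^2 dx = ∫_0^3 (x^2) dx. Term by term:
    ∫_0^3 x^2 dx = 9.
  ∫_0^3 u'(x)^2 dx = ∫_0^3 (1) dx. Term by term:
    ∫_0^3 1 dx = 3.
Adding: ||u||_{H^1}^2 = 9 + 3 = 12.


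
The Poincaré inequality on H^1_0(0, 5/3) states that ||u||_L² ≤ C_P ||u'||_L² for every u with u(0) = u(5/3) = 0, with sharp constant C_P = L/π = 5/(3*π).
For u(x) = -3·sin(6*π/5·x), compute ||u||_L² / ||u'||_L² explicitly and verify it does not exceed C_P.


||u||_L² / ||u'||_L² = 5/(6*π) < C_P = 5/(3*π).

u(x) = -3·sin(6*π/5·x), so u'(x) = -18*π*cos(6*π*x/5)/5.
Writing u(x) = A·sin(kπx/L) with A = -3 and k = 2, use ∫_0^L sin²(kπx/L) dx = L/2 and ∫_0^L cos²(kπx/L) dx = L/2.
u² = 9·sin²(6*π/5·x) and (u')² = 324*π^2/25·cos²(6*π/5·x), and each of sin², cos² integrates to L/2 = 5/6 over (0, 5/3).
∫_0^5/3 u² dx = 15/2, so ||u||_L² = sqrt(30)/2.
∫_0^5/3 (u')² dx = 54*π^2/5, so ||u'||_L² = 3*sqrt(30)*π/5.
Ratio ||u||_L² / ||u'||_L² = 5/(6*π).
Sharp Poincaré constant on H^1_0(0, 5/3) is C_P = L/π = 5/(3*π), achieved by sin(3*π/5·x).
This is the k = 2 harmonic; the ratio L/(kπ) is strictly less than C_P = L/π, consistent with the sharp inequality ||u||_L² ≤ C_P ||u'||_L².


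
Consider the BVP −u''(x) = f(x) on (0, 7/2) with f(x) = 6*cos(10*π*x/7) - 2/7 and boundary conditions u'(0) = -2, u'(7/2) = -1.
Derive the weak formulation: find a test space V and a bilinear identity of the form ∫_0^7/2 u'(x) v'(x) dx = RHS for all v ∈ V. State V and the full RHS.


V = H^1(0, 7/2) (v unrestricted at boundary; u is determined up to an additive constant); weak form: ∫_0^7/2 u'v' dx = ∫_0^7/2 (6*cos(10*π*x/7) - 2/7) v dx − v(7/2) + 2·v(0) for all v ∈ V.

Multiply both sides by a test function v and integrate from 0 to 7/2:
  ∫_0^7/2 −u''(x) v(x) dx = ∫_0^7/2 f(x) v(x) dx.
Integrate the LHS by parts once:
  ∫_0^7/2 −u'' v dx = −[u'(x) v(x)]_0^7/2 + ∫_0^7/2 u'(x) v'(x) dx.
Thus ∫_0^7/2 u'(x) v'(x) dx = ∫_0^7/2 f(x) v(x) dx + [u'(x) v(x)]_0^7/2.
Choose V so that boundary terms are either known or forced to vanish.
u has inhomogeneous Neumann u'(0) = -2, u'(7/2) = -1. [u' v]_0^7/2 = (-1)·v(7/2) − (-2)·v(0) = − v(7/2) + 2·v(0). Take V = H^1(0, 7/2); boundary term becomes part of RHS.
Weak formulation: find u (satisfying any essential BC) such that ∫_0^7/2 u'(x) v'(x) dx = ∫_0^7/2 f v dx − v(7/2) + 2·v(0) for all v ∈ V (Neumann data are natural BCs: they enter the RHS as boundary terms).
Substituting f(x) = 6*cos(10*π*x/7) - 2/7, the right-hand side is ∫_0^7/2 (6*cos(10*π*x/7) - 2/7) v dx − v(7/2) + 2·v(0).
Compatibility check (pure Neumann): taking v ≡ 1 ∈ V gives 0 = ∫_0^7/2 f dx + (-1) − (-2), i.e. ∫_0^7/2 f dx must equal u'(0) − u'(7/2) = -1. Indeed ∫_0^7/2 (6*cos(10*π*x/7) - 2/7) dx = -1, so the data are compatible. The solution is then unique only up to an additive constant (fix it e.g. by requiring ∫_0^7/2 u dx = 0).


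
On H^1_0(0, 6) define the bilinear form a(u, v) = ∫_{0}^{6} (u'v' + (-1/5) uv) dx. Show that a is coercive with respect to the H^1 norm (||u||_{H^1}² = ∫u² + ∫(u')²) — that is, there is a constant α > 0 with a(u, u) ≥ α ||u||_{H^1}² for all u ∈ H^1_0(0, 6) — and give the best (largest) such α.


α = (-36/5 + π^2)/(π^2 + 36)

Coercivity of a(·,·) on H^1_0(0, 6) means a(u, u) ≥ α ||u||_{H^1}² for every u ∈ H^1_0.
The interval has length L = 6, and Poincaré/coercivity depend only on L. Here a(u, u) = ∫(u')² + (-1/5)·∫u².
Here c = -1/5 < 0 with |c| < (π/L)² = π^2/36, so coercivity still holds. The condition a(u,u) ≥ α||u||_{H^1}² reads (1−α)∫(u')² ≥ (α−c)∫u². Any admissible α is ≤ 1 (rapidly oscillating u have ∫u²/∫(u')² → 0), and α = 1 would force 0 ≥ (1−c)∫u², impossible since c < 1; so 1−α > 0. By the sharp Poincaré inequality on H^1_0 of an interval of length L, ∫(u')² ≥ (π/L)²∫u² with equality for the first sine mode sin(π(x−x₀)/L) (x₀ the left endpoint), so the inequality holds for all u iff (1−α)(π/L)² ≥ α − c, i.e. α ≤ ((π/L)² + c)/((π/L)² + 1) = (1 + c(L/π)²)/(1 + (L/π)²). (Direct route, valid since c ≤ 0: Poincaré gives c∫u² ≥ c(L/π)²∫(u')², so a(u,u) ≥ (1 + c(L/π)²)∫(u')², while ||u||_{H^1}² ≤ (1 + (L/π)²)∫(u')²; dividing yields the same α.) With (π/L)² = π^2/36 and c = -1/5, the largest admissible constant is α = ((π/L)² + c)/((π/L)² + 1).
Simplifying, α = (-36/5 + π^2)/(π^2 + 36).


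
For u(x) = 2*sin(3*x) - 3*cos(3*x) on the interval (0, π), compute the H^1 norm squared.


||u||_{H^1(0,π)}^2 = 65*π

u'(x) = 9*sin(3*x) + 6*cos(3*x).
Expand u² and (u')² and integrate term by term on (0, π), using: for integers n ≥ 1, ∫_0^π sin²(nx) dx = ∫_0^π cos²(nx) dx = π/2; for n ≠ n', ∫_0^π sin(nx)sin(n'x) dx = ∫_0^π cos(nx)cos(n'x) dx = 0; and by product-to-sum, ∫_0^π sin(nx)cos(n'x) dx = ½∫_0^π [sin((n+n')x) + sin((n−n')x)] dx, which is 0 when n+n' is even and 2n/(n²−n'²) when n+n' is odd (it need not vanish on (0, π)).
  u² squared terms: (-3)²·∫cos(3x)² dx = 9·π/2 = 9*π/2;  (2)²·∫sin(3x)² dx = 4·π/2 = 2*π.
  u² cross terms: 2·(-3)·(2)·∫cos(3x)·sin(3x) dx = -12·(0) = 0.
  So ∫_0^π u² dx = 9*π/2 + 2*π + 0 = 13*π/2.
  (u')² squared terms: (6)²·∫cos(3x)² dx = 36·π/2 = 18*π;  (9)²·∫sin(3x)² dx = 81·π/2 = 81*π/2.
  (u')² cross terms: 2·(6)·(9)·∫cos(3x)·sin(3x) dx = 108·(0) = 0.
  So ∫_0^π (u')² dx = 18*π + 81*π/2 + 0 = 117*π/2.
||u||_{H^1}^2 = (13*π/2) + (117*π/2) = 65*π.


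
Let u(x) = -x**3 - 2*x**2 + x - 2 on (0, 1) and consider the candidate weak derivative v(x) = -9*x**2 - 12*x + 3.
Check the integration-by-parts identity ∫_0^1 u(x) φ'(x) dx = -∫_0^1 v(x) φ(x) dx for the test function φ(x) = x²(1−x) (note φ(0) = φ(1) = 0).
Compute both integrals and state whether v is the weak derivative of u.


LHS = 13/60, RHS = 13/20. No, v is not the weak derivative of u.

u(x) = -x**3 - 2*x**2 + x - 2, classical derivative u'(x) = -3*x**2 - 4*x + 1.
φ(x) = x²(1−x), so φ'(x) = x*(2 - 3*x).
Note φ(0) = φ(1) = 0, so the boundary term u·φ vanishes.
LHS = ∫_0^1 u(x) φ'(x) dx = ∫_0^1 (3*x^5 + 4*x^4 - 7*x^3 + 8*x^2 - 4*x) dx. Term by term:
  ∫_0^1 3*x^5 dx = 1/2;  ∫_0^1 4*x^4 dx = 4/5;  ∫_0^1 -7*x^3 dx = -7/4;
  ∫_0^1 8*x^2 dx = 8/3;  ∫_0^1 -4*x dx = -2.
Sum: 1/2 + 4/5 − 7/4 + 8/3 − 2 = 13/60.
So LHS = 13/60.
∫_0^1 v(x) φ(x) dx = ∫_0^1 (9*x^5 + 3*x^4 - 15*x^3 + 3*x^2) dx. Term by term:
  ∫_0^1 9*x^5 dx = 3/2;  ∫_0^1 3*x^4 dx = 3/5;  ∫_0^1 -15*x^3 dx = -15/4;
  ∫_0^1 3*x^2 dx = 1.
Sum: 3/2 + 3/5 − 15/4 + 1 = -13/20.
So RHS = -∫_0^1 v(x) φ(x) dx = 13/20.
LHS − RHS = -13/30 ≠ 0, so the identity fails.
(For a valid weak derivative the identity must hold for EVERY test function, in particular this one. The failure shows v is NOT the weak derivative of u.)
Correct weak derivative would be u'(x) = -3*x**2 - 4*x + 1.


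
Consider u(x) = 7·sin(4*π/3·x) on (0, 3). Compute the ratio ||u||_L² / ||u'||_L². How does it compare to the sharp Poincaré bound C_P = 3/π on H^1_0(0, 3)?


||u||_L² / ||u'||_L² = 3/(4*π) < C_P = 3/π.

u(x) = 7·sin(4*π/3·x), so u'(x) = 28*π*cos(4*π*x/3)/3.
Writing u(x) = A·sin(kπx/L) with A = 7 and k = 4, use ∫_0^L sin²(kπx/L) dx = L/2 and ∫_0^L cos²(kπx/L) dx = L/2.
u² = 49·sin²(4*π/3·x) and (u')² = 784*π^2/9·cos²(4*π/3·x), and each of sin², cos² integrates to L/2 = 3/2 over (0, 3).
∫_0^3 u² dx = 147/2, so ||u||_L² = 7*sqrt(6)/2.
∫_0^3 (u')² dx = 392*π^2/3, so ||u'||_L² = 14*sqrt(6)*π/3.
Ratio ||u||_L² / ||u'||_L² = 3/(4*π).
Sharp Poincaré constant on H^1_0(0, 3) is C_P = L/π = 3/π, achieved by sin(π/3·x).
This is the k = 4 harmonic; the ratio L/(kπ) is strictly less than C_P = L/π, consistent with the sharp inequality ||u||_L² ≤ C_P ||u'||_L².


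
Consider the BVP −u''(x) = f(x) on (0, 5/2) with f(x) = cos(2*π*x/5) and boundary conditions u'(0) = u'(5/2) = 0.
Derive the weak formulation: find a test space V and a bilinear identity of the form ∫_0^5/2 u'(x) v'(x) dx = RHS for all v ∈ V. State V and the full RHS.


V = H^1(0, 5/2) (no boundary constraint on v; u is determined up to an additive constant); weak form: ∫_0^5/2 u'v' dx = ∫_0^5/2 (cos(2*π*x/5)) v dx for all v ∈ V.

Multiply both sides by a test function v and integrate from 0 to 5/2:
  ∫_0^5/2 −u''(x) v(x) dx = ∫_0^5/2 f(x) v(x) dx.
Integrate the LHS by parts once:
  ∫_0^5/2 −u'' v dx = −[u'(x) v(x)]_0^5/2 + ∫_0^5/2 u'(x) v'(x) dx.
Thus ∫_0^5/2 u'(x) v'(x) dx = ∫_0^5/2 f(x) v(x) dx + [u'(x) v(x)]_0^5/2.
Choose V so that boundary terms are either known or forced to vanish.
u has homogeneous Neumann: u'(0) = u'(5/2) = 0. So [u' v]_0^5/2 = 0·v(5/2) − 0·v(0) = 0 for any v; take V = H^1(0, 5/2).
Weak formulation: find u (satisfying any essential BC) such that ∫_0^5/2 u'(x) v'(x) dx = ∫_0^5/2 f v dx for all v ∈ V (homogeneous Neumann, so boundary terms vanish).
Substituting f(x) = cos(2*π*x/5), the right-hand side is ∫_0^5/2 (cos(2*π*x/5)) v dx.
Compatibility check (pure Neumann): taking v ≡ 1 ∈ V gives 0 = ∫_0^5/2 f dx + (0) − (0), i.e. ∫_0^5/2 f dx must equal u'(0) − u'(5/2) = 0. Indeed ∫_0^5/2 (cos(2*π*x/5)) dx = 0, so the data are compatible. The solution is then unique only up to an additive constant (fix it e.g. by requiring ∫_0^5/2 u dx = 0).


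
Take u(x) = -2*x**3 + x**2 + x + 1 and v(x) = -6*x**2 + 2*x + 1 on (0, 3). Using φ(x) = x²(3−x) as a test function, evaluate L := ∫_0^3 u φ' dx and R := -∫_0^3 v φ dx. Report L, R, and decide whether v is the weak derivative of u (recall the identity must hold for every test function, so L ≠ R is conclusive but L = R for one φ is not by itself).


LHS = 459/4, RHS = 459/4. Yes, v = u' weakly.

u(x) = -2*x**3 + x**2 + x + 1, classical derivative u'(x) = -6*x**2 + 2*x + 1.
φ(x) = x²(3−x), so φ'(x) = 3*x*(2 - x).
Note φ(0) = φ(3) = 0, so the boundary term u·φ vanishes.
LHS = ∫_0^3 u(x) φ'(x) dx = ∫_0^3 (6*x^5 - 15*x^4 + 3*x^3 + 3*x^2 + 6*x) dx. Term by term:
  ∫_0^3 6*x^5 dx = 729;  ∫_0^3 -15*x^4 dx = -729;  ∫_0^3 3*x^3 dx = 243/4;
  ∫_0^3 3*x^2 dx = 27;  ∫_0^3 6*x dx = 27.
Sum: 729 − 729 + 243/4 + 27 + 27 = 459/4.
So LHS = 459/4.
∫_0^3 v(x) φ(x) dx = ∫_0^3 (6*x^5 - 20*x^4 + 5*x^3 + 3*x^2) dx. Term by term:
  ∫_0^3 6*x^5 dx = 729;  ∫_0^3 -20*x^4 dx = -972;  ∫_0^3 5*x^3 dx = 405/4;
  ∫_0^3 3*x^2 dx = 27.
Sum: 729 − 972 + 405/4 + 27 = -459/4.
So RHS = -∫_0^3 v(x) φ(x) dx = 459/4.
LHS = RHS, so the identity holds for this test φ.
Moreover u is smooth here and v(x) = u'(x) = -6*x**2 + 2*x + 1 pointwise, so the identity holds for every test function. Hence v is the weak derivative of u.


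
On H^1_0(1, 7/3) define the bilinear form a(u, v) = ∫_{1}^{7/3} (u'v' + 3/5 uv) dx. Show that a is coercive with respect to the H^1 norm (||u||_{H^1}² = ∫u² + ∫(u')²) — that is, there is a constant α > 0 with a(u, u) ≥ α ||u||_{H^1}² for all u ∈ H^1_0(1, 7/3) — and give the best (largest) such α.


α = 3*(16 + 15*π^2)/(5*(16 + 9*π^2))

Coercivity of a(·,·) on H^1_0(1, 7/3) means a(u, u) ≥ α ||u||_{H^1}² for every u ∈ H^1_0.
The interval has length L = 4/3, and Poincaré/coercivity depend only on L. Here a(u, u) = ∫(u')² + (3/5)·∫u².
Here 0 < c = 3/5 < 1. The condition a(u,u) ≥ α||u||_{H^1}² reads (1−α)∫(u')² ≥ (α−c)∫u². Any admissible α is ≤ 1 (rapidly oscillating u have ∫u²/∫(u')² → 0), and α = 1 would force 0 ≥ (1−c)∫u², impossible since c < 1; so 1−α > 0. By the sharp Poincaré inequality on H^1_0 of an interval of length L, ∫(u')² ≥ (π/L)²∫u² with equality for the first sine mode sin(π(x−x₀)/L) (x₀ the left endpoint), so the inequality holds for all u iff (1−α)(π/L)² ≥ α − c, i.e. α ≤ ((π/L)² + c)/((π/L)² + 1) = (1 + c(L/π)²)/(1 + (L/π)²). With (π/L)² = 9*π^2/16 and c = 3/5, the largest admissible constant is α = ((π/L)² + c)/((π/L)² + 1).
Simplifying, α = 3*(16 + 15*π^2)/(5*(16 + 9*π^2)).


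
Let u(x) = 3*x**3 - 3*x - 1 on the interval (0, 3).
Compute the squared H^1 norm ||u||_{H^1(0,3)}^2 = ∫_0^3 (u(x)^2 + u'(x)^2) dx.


||u||_{H^1}^2 = 378291/70

The H^1 norm (squared) on an interval (0, L) is
  ||u||_{H^1}^2 = ∫_0^L u(x)^2 dx + ∫_0^L u'(x)^2 dx.
Compute u'(x) = 9*x**2 - 3.
Then u(x)^2 = 9*x**6 - 18*x**4 - 6*x**3 + 9*x**2 + 6*x + 1 and u'(x)^2 = 81*x**4 - 54*x**2 + 9.
Integrate each monomial from 0 to 3 using ∫_0^3 c·x^n dx = c·3^(n+1)/(n+1):
  ∫_0^3 u(x)^2 dx = ∫_0^3 (9*x^6 - 18*x^4 - 6*x^3 + 9*x^2 + 6*x + 1) dx. Term by term:
    ∫_0^3 9*x^6 dx = 19683/7;  ∫_0^3 -18*x^4 dx = -4374/5;  ∫_0^3 -6*x^3 dx = -243/2;
    ∫_0^3 9*x^2 dx = 81;  ∫_0^3 6*x dx = 27;  ∫_0^3 1 dx = 3.
  Sum: 19683/7 − 4374/5 − 243/2 + 81 + 27 + 3 = 134859/70.
  ∫_0^3 u'(x)^2 dx = ∫_0^3 (81*x^4 - 54*x^2 + 9) dx. Term by term:
    ∫_0^3 81*x^4 dx = 19683/5;  ∫_0^3 -54*x^2 dx = -486;  ∫_0^3 9 dx = 27.
  Sum: 19683/5 − 486 + 27 = 17388/5.
Adding: ||u||_{H^1}^2 = 134859/70 + 17388/5 = 378291/70.


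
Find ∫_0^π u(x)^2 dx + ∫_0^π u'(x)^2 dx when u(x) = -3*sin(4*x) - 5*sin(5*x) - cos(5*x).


||u||_{H^1(0,π)}^2 = -416/3 + 829*π/2

u'(x) = 5*sin(5*x) - 12*cos(4*x) - 25*cos(5*x).
Expand u² and (u')² and integrate term by term on (0, π), using: for integers n ≥ 1, ∫_0^π sin²(nx) dx = ∫_0^π cos²(nx) dx = π/2; for n ≠ n', ∫_0^π sin(nx)sin(n'x) dx = ∫_0^π cos(nx)cos(n'x) dx = 0; and by product-to-sum, ∫_0^π sin(nx)cos(n'x) dx = ½∫_0^π [sin((n+n')x) + sin((n−n')x)] dx, which is 0 when n+n' is even and 2n/(n²−n'²) when n+n' is odd (it need not vanish on (0, π)).
  u² squared terms: (-1)²·∫cos(5x)² dx = 1·π/2 = π/2;  (-5)²·∫sin(5x)² dx = 25·π/2 = 25*π/2;  (-3)²·∫sin(4x)² dx = 9·π/2 = 9*π/2.
  u² cross terms: 2·(-1)·(-5)·∫cos(5x)·sin(5x) dx = 10·(0) = 0;  2·(-1)·(-3)·∫cos(5x)·sin(4x) dx = 6·(-8/9) = -16/3;  2·(-5)·(-3)·∫sin(5x)·sin(4x) dx = 30·(0) = 0.
  So ∫_0^π u² dx = π/2 + 25*π/2 + 9*π/2 + 0 − 16/3 + 0 = -16/3 + 35*π/2.
  (u')² squared terms: (-25)²·∫cos(5x)² dx = 625·π/2 = 625*π/2;  (-12)²·∫cos(4x)² dx = 144·π/2 = 72*π;  (5)²·∫sin(5x)² dx = 25·π/2 = 25*π/2.
  (u')² cross terms: 2·(-25)·(-12)·∫cos(5x)·cos(4x) dx = 600·(0) = 0;  2·(-25)·(5)·∫cos(5x)·sin(5x) dx = -250·(0) = 0;  2·(-12)·(5)·∫cos(4x)·sin(5x) dx = -120·(10/9) = -400/3.
  So ∫_0^π (u')² dx = 625*π/2 + 72*π + 25*π/2 + 0 + 0 − 400/3 = -400/3 + 397*π.
||u||_{H^1}^2 = (-16/3 + 35*π/2) + (-400/3 + 397*π) = -416/3 + 829*π/2.


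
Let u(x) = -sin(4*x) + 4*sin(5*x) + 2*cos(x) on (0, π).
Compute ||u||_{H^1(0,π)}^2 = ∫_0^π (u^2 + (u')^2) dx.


||u||_{H^1(0,π)}^2 = -64/15 + 441*π/2

u'(x) = -2*sin(x) - 4*cos(4*x) + 20*cos(5*x).
Expand u² and (u')² and integrate term by term on (0, π), using: for integers n ≥ 1, ∫_0^π sin²(nx) dx = ∫_0^π cos²(nx) dx = π/2; for n ≠ n', ∫_0^π sin(nx)sin(n'x) dx = ∫_0^π cos(nx)cos(n'x) dx = 0; and by product-to-sum, ∫_0^π sin(nx)cos(n'x) dx = ½∫_0^π [sin((n+n')x) + sin((n−n')x)] dx, which is 0 when n+n' is even and 2n/(n²−n'²) when n+n' is odd (it need not vanish on (0, π)).
  u² squared terms: (-1)²·∫sin(4x)² dx = 1·π/2 = π/2;  (2)²·∫cos(x)² dx = 4·π/2 = 2*π;  (4)²·∫sin(5x)² dx = 16·π/2 = 8*π.
  u² cross terms: 2·(-1)·(2)·∫sin(4x)·cos(x) dx = -4·(8/15) = -32/15;  2·(-1)·(4)·∫sin(4x)·sin(5x) dx = -8·(0) = 0;  2·(2)·(4)·∫cos(x)·sin(5x) dx = 16·(0) = 0.
  So ∫_0^π u² dx = π/2 + 2*π + 8*π − 32/15 + 0 + 0 = -32/15 + 21*π/2.
  (u')² squared terms: (-4)²·∫cos(4x)² dx = 16·π/2 = 8*π;  (-2)²·∫sin(x)² dx = 4·π/2 = 2*π;  (20)²·∫cos(5x)² dx = 400·π/2 = 200*π.
  (u')² cross terms: 2·(-4)·(-2)·∫cos(4x)·sin(x) dx = 16·(-2/15) = -32/15;  2·(-4)·(20)·∫cos(4x)·cos(5x) dx = -160·(0) = 0;  2·(-2)·(20)·∫sin(x)·cos(5x) dx = -80·(0) = 0.
  So ∫_0^π (u')² dx = 8*π + 2*π + 200*π − 32/15 + 0 + 0 = -32/15 + 210*π.
||u||_{H^1}^2 = (-32/15 + 21*π/2) + (-32/15 + 210*π) = -64/15 + 441*π/2.
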